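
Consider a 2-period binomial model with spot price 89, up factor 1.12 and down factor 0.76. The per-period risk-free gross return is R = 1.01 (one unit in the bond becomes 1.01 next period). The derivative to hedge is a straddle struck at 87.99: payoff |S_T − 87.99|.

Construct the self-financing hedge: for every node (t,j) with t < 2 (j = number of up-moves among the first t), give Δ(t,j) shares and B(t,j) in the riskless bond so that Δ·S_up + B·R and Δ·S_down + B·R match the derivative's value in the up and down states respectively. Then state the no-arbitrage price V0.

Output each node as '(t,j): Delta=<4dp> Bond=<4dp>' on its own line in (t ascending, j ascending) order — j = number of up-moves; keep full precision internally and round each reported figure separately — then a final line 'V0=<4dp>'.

Risk-neutral probability p* = (R−d)/(u−d) = (1.01−0.76)/(1.12−0.76) = 0.6944.
Terminal values V(2,·): V(2,0)=36.5836, V(2,1)=12.2332, V(2,2)=23.6516
(1,0): S=67.6400. Δ = (V_up−V_dn)/(S_up−S_dn) = (12.2332−36.5836)/(75.7568−51.4064) = -1.0000. V = [p*·12.2332 + (1−p*)·36.5836]/1.01 = 19.4788. B = V − Δ·S = 87.1188.
(1,1): S=99.6800. Δ = (V_up−V_dn)/(S_up−S_dn) = (23.6516−12.2332)/(111.6416−75.7568) = 0.3182. V = [p*·23.6516 + (1−p*)·12.2332]/1.01 = 19.9630. B = V − Δ·S = -11.7548.
(0,0): S=89.0000. Δ = (V_up−V_dn)/(S_up−S_dn) = (19.9630−19.4788)/(99.6800−67.6400) = 0.0151. V = [p*·19.9630 + (1−p*)·19.4788]/1.01 = 19.6189. B = V − Δ·S = 18.2739.
Root portfolio cost Δ·89+B reproduces V0=19.6189.

(0,0): Delta=0.0151 Bond=18.2739
(1,0): Delta=-1.0000 Bond=87.1188
(1,1): Delta=0.3182 Bond=-11.7548
V0=19.6189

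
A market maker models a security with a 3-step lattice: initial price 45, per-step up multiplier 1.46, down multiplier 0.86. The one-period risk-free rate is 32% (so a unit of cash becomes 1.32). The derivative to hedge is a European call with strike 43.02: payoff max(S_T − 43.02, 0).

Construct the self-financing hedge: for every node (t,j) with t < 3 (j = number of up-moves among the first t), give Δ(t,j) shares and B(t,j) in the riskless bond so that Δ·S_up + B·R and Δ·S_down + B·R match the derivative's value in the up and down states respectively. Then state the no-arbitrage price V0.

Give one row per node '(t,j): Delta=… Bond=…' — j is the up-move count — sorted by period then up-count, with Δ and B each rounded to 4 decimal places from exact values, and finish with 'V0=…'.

(0,0): Delta=0.9833 Bond=-17.8753
(1,0): Delta=0.8904 Bond=-19.9985
(1,1): Delta=1.0000 Bond=-24.6901
(2,0): Delta=0.2790 Bond=-6.0501
(2,1): Delta=1.0000 Bond=-32.5909
(2,2): Delta=1.0000 Bond=-32.5909
V0=26.3749

Under the risk-neutral measure, an up-move has probability p* = (R−d)/(u−d) = 0.7667 and values discount at R = 1.32.
Terminal values V(3,·): V(3,0)=0.0000, V(3,1)=5.5717, V(3,2)=39.4729, V(3,3)=97.0261
(2,0): S=33.2820. Δ = (V_up−V_dn)/(S_up−S_dn) = (5.5717−0.0000)/(48.5917−28.6225) = 0.2790. V = [p*·5.5717 + (1−p*)·0.0000]/1.32 = 3.2361. B = V − Δ·S = -6.0501.
(2,1): S=56.5020. Δ = (V_up−V_dn)/(S_up−S_dn) = (39.4729−5.5717)/(82.4929−48.5917) = 1.0000. V = [p*·39.4729 + (1−p*)·5.5717]/1.32 = 23.9111. B = V − Δ·S = -32.5909.
(2,2): S=95.9220. Δ = (V_up−V_dn)/(S_up−S_dn) = (97.0261−39.4729)/(140.0461−82.4929) = 1.0000. V = [p*·97.0261 + (1−p*)·39.4729]/1.32 = 63.3311. B = V − Δ·S = -32.5909.
(1,0): S=38.7000. Δ = (V_up−V_dn)/(S_up−S_dn) = (23.9111−3.2361)/(56.5020−33.2820) = 0.8904. V = [p*·23.9111 + (1−p*)·3.2361]/1.32 = 14.4598. B = V − Δ·S = -19.9985.
(1,1): S=65.7000. Δ = (V_up−V_dn)/(S_up−S_dn) = (63.3311−23.9111)/(95.9220−56.5020) = 1.0000. V = [p*·63.3311 + (1−p*)·23.9111]/1.32 = 41.0099. B = V − Δ·S = -24.6901.
(0,0): S=45.0000. Δ = (V_up−V_dn)/(S_up−S_dn) = (41.0099−14.4598)/(65.7000−38.7000) = 0.9833. V = [p*·41.0099 + (1−p*)·14.4598]/1.32 = 26.3749. B = V − Δ·S = -17.8753.
Self-financing check: at every node Δ·S+B equals the discounted successor values.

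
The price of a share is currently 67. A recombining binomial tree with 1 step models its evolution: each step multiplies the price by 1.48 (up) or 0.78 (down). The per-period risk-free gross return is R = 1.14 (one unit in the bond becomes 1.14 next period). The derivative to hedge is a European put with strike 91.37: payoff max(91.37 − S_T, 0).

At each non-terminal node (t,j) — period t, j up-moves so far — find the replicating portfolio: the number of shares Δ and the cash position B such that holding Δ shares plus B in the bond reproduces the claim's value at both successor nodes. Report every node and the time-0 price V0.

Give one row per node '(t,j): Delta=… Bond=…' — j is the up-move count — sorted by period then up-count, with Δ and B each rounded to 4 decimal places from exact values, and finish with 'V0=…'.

No-arbitrage ⇒ martingale measure with p* = (R−d)/(u−d) = 0.5143.
Payoff layer (t=1): V(1,0)=39.1100, V(1,1)=0.0000
(0,0): S=67.0000. Δ = (V_up−V_dn)/(S_up−S_dn) = (0.0000−39.1100)/(99.1600−52.2600) = -0.8339. V = [p*·0.0000 + (1−p*)·39.1100]/1.14 = 16.6634. B = V − Δ·S = 72.5348.
The time-0 hedge costs 16.6634, which is the no-arbitrage price.

(0,0): Delta=-0.8339 Bond=72.5348
V0=16.6634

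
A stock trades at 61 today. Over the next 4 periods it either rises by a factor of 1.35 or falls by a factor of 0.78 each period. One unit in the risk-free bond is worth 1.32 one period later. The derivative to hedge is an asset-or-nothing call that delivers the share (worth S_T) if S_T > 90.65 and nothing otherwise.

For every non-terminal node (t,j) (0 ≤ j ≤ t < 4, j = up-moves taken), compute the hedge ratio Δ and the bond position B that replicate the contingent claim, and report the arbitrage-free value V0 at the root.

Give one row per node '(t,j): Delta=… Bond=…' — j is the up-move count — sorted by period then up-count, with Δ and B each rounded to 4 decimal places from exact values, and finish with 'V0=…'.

(0,0): Delta=1.1170 Bond=-7.4775
(1,0): Delta=2.2234 Bond=-62.5117
(1,1): Delta=1.0815 Bond=-6.9457
(2,0): Delta=0.0000 Bond=0.0000
(2,1): Delta=2.2948 Bond=-87.0997
(2,2): Delta=1.0426 Bond=-4.8389
(3,0): Delta=0.0000 Bond=0.0000
(3,1): Delta=0.0000 Bond=0.0000
(3,2): Delta=2.3684 Bond=-121.3589
(3,3): Delta=1.0000 Bond=0.0000
V0=60.6605

Since d<R<u, set p* = (R−d)/(u−d) = 0.9474; price each node as the discounted p*-expectation of its children.
Payoff layer (t=4): V(4,0)=0.0000, V(4,1)=0.0000, V(4,2)=0.0000, V(4,3)=117.0646, V(4,4)=202.6119
(3,0): S=28.9477. Δ = (V_up−V_dn)/(S_up−S_dn) = (0.0000−0.0000)/(39.0794−22.5792) = 0.0000. V = [p*·0.0000 + (1−p*)·0.0000]/1.32 = 0.0000. B = V − Δ·S = 0.0000.
(3,1): S=50.1017. Δ = (V_up−V_dn)/(S_up−S_dn) = (0.0000−0.0000)/(67.6373−39.0794) = 0.0000. V = [p*·0.0000 + (1−p*)·0.0000]/1.32 = 0.0000. B = V − Δ·S = 0.0000.
(3,2): S=86.7146. Δ = (V_up−V_dn)/(S_up−S_dn) = (117.0646−0.0000)/(117.0646−67.6373) = 2.3684. V = [p*·117.0646 + (1−p*)·0.0000]/1.32 = 84.0177. B = V − Δ·S = -121.3589.
(3,3): S=150.0829. Δ = (V_up−V_dn)/(S_up−S_dn) = (202.6119−117.0646)/(202.6119−117.0646) = 1.0000. V = [p*·202.6119 + (1−p*)·117.0646]/1.32 = 150.0829. B = V − Δ·S = 0.0000.
(2,0): S=37.1124. Δ = (V_up−V_dn)/(S_up−S_dn) = (0.0000−0.0000)/(50.1017−28.9477) = 0.0000. V = [p*·0.0000 + (1−p*)·0.0000]/1.32 = 0.0000. B = V − Δ·S = 0.0000.
(2,1): S=64.2330. Δ = (V_up−V_dn)/(S_up−S_dn) = (84.0177−0.0000)/(86.7146−50.1017) = 2.2948. V = [p*·84.0177 + (1−p*)·0.0000]/1.32 = 60.2998. B = V − Δ·S = -87.0997.
(2,2): S=111.1725. Δ = (V_up−V_dn)/(S_up−S_dn) = (150.0829−84.0177)/(150.0829−86.7146) = 1.0426. V = [p*·150.0829 + (1−p*)·84.0177]/1.32 = 111.0650. B = V − Δ·S = -4.8389.
(1,0): S=47.5800. Δ = (V_up−V_dn)/(S_up−S_dn) = (60.2998−0.0000)/(64.2330−37.1124) = 2.2234. V = [p*·60.2998 + (1−p*)·0.0000]/1.32 = 43.2774. B = V − Δ·S = -62.5117.
(1,1): S=82.3500. Δ = (V_up−V_dn)/(S_up−S_dn) = (111.0650−60.2998)/(111.1725−64.2330) = 1.0815. V = [p*·111.0650 + (1−p*)·60.2998]/1.32 = 82.1160. B = V − Δ·S = -6.9457.
(0,0): S=61.0000. Δ = (V_up−V_dn)/(S_up−S_dn) = (82.1160−43.2774)/(82.3500−47.5800) = 1.1170. V = [p*·82.1160 + (1−p*)·43.2774]/1.32 = 60.6605. B = V − Δ·S = -7.4775.
Check: Δ(0,0)·S0 + B(0,0) = 60.6605 = V0.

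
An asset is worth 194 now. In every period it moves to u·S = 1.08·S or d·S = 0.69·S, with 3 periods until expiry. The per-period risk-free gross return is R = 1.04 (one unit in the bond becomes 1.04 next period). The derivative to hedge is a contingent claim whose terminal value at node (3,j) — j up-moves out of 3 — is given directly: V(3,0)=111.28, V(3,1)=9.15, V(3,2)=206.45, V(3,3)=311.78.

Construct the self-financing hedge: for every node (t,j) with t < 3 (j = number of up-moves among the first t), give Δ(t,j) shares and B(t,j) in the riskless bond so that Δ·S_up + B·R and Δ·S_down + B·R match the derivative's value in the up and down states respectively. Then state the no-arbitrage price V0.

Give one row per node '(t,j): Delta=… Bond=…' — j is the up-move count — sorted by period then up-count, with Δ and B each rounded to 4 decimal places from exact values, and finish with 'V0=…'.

Under the risk-neutral measure, an up-move has probability p* = (R−d)/(u−d) = 0.8974 and values discount at R = 1.04.
At expiry t=3: V(3,0)=111.2800, V(3,1)=9.1500, V(3,2)=206.4500, V(3,3)=311.7800
  t=2,j=0: stock 92.3634 → up 99.7525 (V=9.1500), down 63.7307 (V=111.2800). Price 18.8701; hedge Δ=-2.8352, bond B=280.7419.
  t=2,j=1: stock 144.5688 → up 156.1343 (V=206.4500), down 99.7525 (V=9.1500). Price 179.0520; hedge Δ=3.4994, bond B=-326.8454.
  t=2,j=2: stock 226.2816 → up 244.3841 (V=311.7800), down 156.1343 (V=206.4500). Price 289.4009; hedge Δ=1.1935, bond B=19.3240.
  t=1,j=0: stock 133.8600 → up 144.5688 (V=179.0520), down 92.3634 (V=18.8701). Price 156.3684; hedge Δ=3.0683, bond B=-254.3546.
  t=1,j=1: stock 209.5200 → up 226.2816 (V=289.4009), down 144.5688 (V=179.0520). Price 267.3876; hedge Δ=1.3504, bond B=-15.5583.
  t=0,j=0: stock 194.0000 → up 209.5200 (V=267.3876), down 133.8600 (V=156.3684). Price 246.1548; hedge Δ=1.4673, bond B=-38.5098.
Root portfolio cost Δ·194+B reproduces V0=246.1548.

(0,0): Delta=1.4673 Bond=-38.5098
(1,0): Delta=3.0683 Bond=-254.3546
(1,1): Delta=1.3504 Bond=-15.5583
(2,0): Delta=-2.8352 Bond=280.7419
(2,1): Delta=3.4994 Bond=-326.8454
(2,2): Delta=1.1935 Bond=19.3240
V0=246.1548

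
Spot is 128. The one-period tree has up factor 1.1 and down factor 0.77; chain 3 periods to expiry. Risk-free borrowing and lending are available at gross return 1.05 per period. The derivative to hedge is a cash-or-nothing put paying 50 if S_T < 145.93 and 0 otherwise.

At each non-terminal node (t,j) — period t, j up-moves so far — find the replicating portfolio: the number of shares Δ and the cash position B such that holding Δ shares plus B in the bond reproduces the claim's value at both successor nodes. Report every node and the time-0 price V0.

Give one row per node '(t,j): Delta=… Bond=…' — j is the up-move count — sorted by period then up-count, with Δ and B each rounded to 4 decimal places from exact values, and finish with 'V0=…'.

No-arbitrage ⇒ martingale measure with p* = (R−d)/(u−d) = 0.8485.
Payoff layer (t=3): V(3,0)=50.0000, V(3,1)=50.0000, V(3,2)=50.0000, V(3,3)=0.0000
(2,0): S=75.8912. Δ = (V_up−V_dn)/(S_up−S_dn) = (50.0000−50.0000)/(83.4803−58.4362) = 0.0000. V = [p*·50.0000 + (1−p*)·50.0000]/1.05 = 47.6190. B = V − Δ·S = 47.6190.
(2,1): S=108.4160. Δ = (V_up−V_dn)/(S_up−S_dn) = (50.0000−50.0000)/(119.2576−83.4803) = 0.0000. V = [p*·50.0000 + (1−p*)·50.0000]/1.05 = 47.6190. B = V − Δ·S = 47.6190.
(2,2): S=154.8800. Δ = (V_up−V_dn)/(S_up−S_dn) = (0.0000−50.0000)/(170.3680−119.2576) = -0.9783. V = [p*·0.0000 + (1−p*)·50.0000]/1.05 = 7.2150. B = V − Δ·S = 158.7302.
(1,0): S=98.5600. Δ = (V_up−V_dn)/(S_up−S_dn) = (47.6190−47.6190)/(108.4160−75.8912) = 0.0000. V = [p*·47.6190 + (1−p*)·47.6190]/1.05 = 45.3515. B = V − Δ·S = 45.3515.
(1,1): S=140.8000. Δ = (V_up−V_dn)/(S_up−S_dn) = (7.2150−47.6190)/(154.8800−108.4160) = -0.8696. V = [p*·7.2150 + (1−p*)·47.6190]/1.05 = 12.7017. B = V − Δ·S = 135.1382.
(0,0): S=128.0000. Δ = (V_up−V_dn)/(S_up−S_dn) = (12.7017−45.3515)/(140.8000−98.5600) = -0.7730. V = [p*·12.7017 + (1−p*)·45.3515]/1.05 = 16.8083. B = V − Δ·S = 115.7468.
Check: Δ(0,0)·S0 + B(0,0) = 16.8083 = V0.

(0,0): Delta=-0.7730 Bond=115.7468
(1,0): Delta=0.0000 Bond=45.3515
(1,1): Delta=-0.8696 Bond=135.1382
(2,0): Delta=0.0000 Bond=47.6190
(2,1): Delta=0.0000 Bond=47.6190
(2,2): Delta=-0.9783 Bond=158.7302
V0=16.8083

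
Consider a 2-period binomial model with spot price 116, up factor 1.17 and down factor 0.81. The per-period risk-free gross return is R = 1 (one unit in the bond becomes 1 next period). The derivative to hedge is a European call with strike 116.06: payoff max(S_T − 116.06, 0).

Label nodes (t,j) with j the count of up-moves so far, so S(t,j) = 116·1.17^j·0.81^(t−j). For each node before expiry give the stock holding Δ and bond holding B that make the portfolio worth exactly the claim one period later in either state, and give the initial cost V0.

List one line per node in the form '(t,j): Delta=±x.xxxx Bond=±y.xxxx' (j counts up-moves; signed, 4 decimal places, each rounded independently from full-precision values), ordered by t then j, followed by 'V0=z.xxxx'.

Under the risk-neutral measure, an up-move has probability p* = (R−d)/(u−d) = 0.5278 and values discount at R = 1.
Terminal payoffs: V(2,0)=0.0000, V(2,1)=0.0000, V(2,2)=42.7324
(1,0): S=93.9600. Δ = (V_up−V_dn)/(S_up−S_dn) = (0.0000−0.0000)/(109.9332−76.1076) = 0.0000. V = [p*·0.0000 + (1−p*)·0.0000]/1 = 0.0000. B = V − Δ·S = 0.0000.
(1,1): S=135.7200. Δ = (V_up−V_dn)/(S_up−S_dn) = (42.7324−0.0000)/(158.7924−109.9332) = 0.8746. V = [p*·42.7324 + (1−p*)·0.0000]/1 = 22.5532. B = V − Δ·S = -96.1479.
(0,0): S=116.0000. Δ = (V_up−V_dn)/(S_up−S_dn) = (22.5532−0.0000)/(135.7200−93.9600) = 0.5401. V = [p*·22.5532 + (1−p*)·0.0000]/1 = 11.9031. B = V − Δ·S = -50.7447.
Check: Δ(0,0)·S0 + B(0,0) = 11.9031 = V0.

(0,0): Delta=0.5401 Bond=-50.7447
(1,0): Delta=0.0000 Bond=0.0000
(1,1): Delta=0.8746 Bond=-96.1479
V0=11.9031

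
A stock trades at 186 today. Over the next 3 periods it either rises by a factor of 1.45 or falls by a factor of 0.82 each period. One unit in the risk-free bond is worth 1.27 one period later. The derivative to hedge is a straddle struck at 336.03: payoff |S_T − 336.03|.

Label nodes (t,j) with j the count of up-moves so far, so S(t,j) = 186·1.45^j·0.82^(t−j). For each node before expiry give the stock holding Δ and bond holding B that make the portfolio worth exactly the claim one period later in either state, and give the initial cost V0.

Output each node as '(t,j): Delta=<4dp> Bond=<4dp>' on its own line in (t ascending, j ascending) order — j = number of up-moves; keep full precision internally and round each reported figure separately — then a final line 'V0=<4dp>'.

Since d<R<u, set p* = (R−d)/(u−d) = 0.7143; price each node as the discounted p*-expectation of its children.
Terminal values V(3,·): V(3,0)=233.4756, V(3,1)=154.6837, V(3,2)=15.3567, V(3,3)=231.0143
(2,0): S=125.0664. Δ = (V_up−V_dn)/(S_up−S_dn) = (154.6837−233.4756)/(181.3463−102.5544) = -1.0000. V = [p*·154.6837 + (1−p*)·233.4756]/1.27 = 139.5242. B = V − Δ·S = 264.5906.
(2,1): S=221.1540. Δ = (V_up−V_dn)/(S_up−S_dn) = (15.3567−154.6837)/(320.6733−181.3463) = -1.0000. V = [p*·15.3567 + (1−p*)·154.6837]/1.27 = 43.4366. B = V − Δ·S = 264.5906.
(2,2): S=391.0650. Δ = (V_up−V_dn)/(S_up−S_dn) = (231.0143−15.3567)/(567.0443−320.6733) = 0.8753. V = [p*·231.0143 + (1−p*)·15.3567]/1.27 = 133.3841. B = V − Δ·S = -208.9295.
(1,0): S=152.5200. Δ = (V_up−V_dn)/(S_up−S_dn) = (43.4366−139.5242)/(221.1540−125.0664) = -1.0000. V = [p*·43.4366 + (1−p*)·139.5242]/1.27 = 55.8190. B = V − Δ·S = 208.3390.
(1,1): S=269.7000. Δ = (V_up−V_dn)/(S_up−S_dn) = (133.3841−43.4366)/(391.0650−221.1540) = 0.5294. V = [p*·133.3841 + (1−p*)·43.4366]/1.27 = 84.7912. B = V − Δ·S = -57.9827.
(0,0): S=186.0000. Δ = (V_up−V_dn)/(S_up−S_dn) = (84.7912−55.8190)/(269.7000−152.5200) = 0.2472. V = [p*·84.7912 + (1−p*)·55.8190]/1.27 = 60.2468. B = V − Δ·S = 14.2592.
Each (Δ,B) replicates both successor values, so the strategy is self-financing and V0 is arbitrage-free.

(0,0): Delta=0.2472 Bond=14.2592
(1,0): Delta=-1.0000 Bond=208.3390
(1,1): Delta=0.5294 Bond=-57.9827
(2,0): Delta=-1.0000 Bond=264.5906
(2,1): Delta=-1.0000 Bond=264.5906
(2,2): Delta=0.8753 Bond=-208.9295
V0=60.2468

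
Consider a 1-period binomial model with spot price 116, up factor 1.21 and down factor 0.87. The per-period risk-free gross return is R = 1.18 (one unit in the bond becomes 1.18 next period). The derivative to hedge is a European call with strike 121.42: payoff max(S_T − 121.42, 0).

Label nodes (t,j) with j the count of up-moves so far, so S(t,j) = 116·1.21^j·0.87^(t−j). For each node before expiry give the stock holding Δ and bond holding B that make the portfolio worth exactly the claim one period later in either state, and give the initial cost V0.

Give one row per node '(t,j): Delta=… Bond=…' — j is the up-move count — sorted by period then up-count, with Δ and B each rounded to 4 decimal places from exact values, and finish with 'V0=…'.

Risk-neutral probability p* = (R−d)/(u−d) = (1.18−0.87)/(1.21−0.87) = 0.9118.
At expiry t=1: V(1,0)=0.0000, V(1,1)=18.9400
Node (0,0) S=116.0000: V=(p*·18.9400+(1−p*)·0.0000)/1.18=14.6346; Δ=(18.9400−0.0000)/(140.3600−100.9200)=0.4802; B=V−Δ·S=-41.0713
Self-financing check: at every node Δ·S+B equals the discounted successor values.

(0,0): Delta=0.4802 Bond=-41.0713
V0=14.6346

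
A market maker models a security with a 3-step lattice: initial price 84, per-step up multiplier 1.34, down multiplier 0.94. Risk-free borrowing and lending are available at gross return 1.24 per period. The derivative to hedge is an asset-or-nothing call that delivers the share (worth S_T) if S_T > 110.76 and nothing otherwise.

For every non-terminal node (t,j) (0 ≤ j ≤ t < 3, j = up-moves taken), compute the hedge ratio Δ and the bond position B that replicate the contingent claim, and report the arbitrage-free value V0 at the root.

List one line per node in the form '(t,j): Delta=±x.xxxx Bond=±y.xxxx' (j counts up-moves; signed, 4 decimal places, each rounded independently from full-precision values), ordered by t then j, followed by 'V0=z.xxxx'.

(0,0): Delta=1.6860 Bond=-65.5316
(1,0): Delta=2.7151 Bond=-162.5184
(1,1): Delta=1.4454 Bond=-54.1728
(2,0): Delta=0.0000 Bond=0.0000
(2,1): Delta=3.3500 Bond=-268.6971
(2,2): Delta=1.0000 Bond=0.0000
V0=76.0926

Under the risk-neutral measure, an up-move has probability p* = (R−d)/(u−d) = 0.7500 and values discount at R = 1.24.
Terminal values V(3,·): V(3,0)=0.0000, V(3,1)=0.0000, V(3,2)=141.7806, V(3,3)=202.1127
(2,0): S=74.2224. Δ = (V_up−V_dn)/(S_up−S_dn) = (0.0000−0.0000)/(99.4580−69.7691) = 0.0000. V = [p*·0.0000 + (1−p*)·0.0000]/1.24 = 0.0000. B = V − Δ·S = 0.0000.
(2,1): S=105.8064. Δ = (V_up−V_dn)/(S_up−S_dn) = (141.7806−0.0000)/(141.7806−99.4580) = 3.3500. V = [p*·141.7806 + (1−p*)·0.0000]/1.24 = 85.7544. B = V − Δ·S = -268.6971.
(2,2): S=150.8304. Δ = (V_up−V_dn)/(S_up−S_dn) = (202.1127−141.7806)/(202.1127−141.7806) = 1.0000. V = [p*·202.1127 + (1−p*)·141.7806]/1.24 = 150.8304. B = V − Δ·S = 0.0000.
(1,0): S=78.9600. Δ = (V_up−V_dn)/(S_up−S_dn) = (85.7544−0.0000)/(105.8064−74.2224) = 2.7151. V = [p*·85.7544 + (1−p*)·0.0000]/1.24 = 51.8676. B = V − Δ·S = -162.5184.
(1,1): S=112.5600. Δ = (V_up−V_dn)/(S_up−S_dn) = (150.8304−85.7544)/(150.8304−105.8064) = 1.4454. V = [p*·150.8304 + (1−p*)·85.7544]/1.24 = 108.5173. B = V − Δ·S = -54.1728.
(0,0): S=84.0000. Δ = (V_up−V_dn)/(S_up−S_dn) = (108.5173−51.8676)/(112.5600−78.9600) = 1.6860. V = [p*·108.5173 + (1−p*)·51.8676]/1.24 = 76.0926. B = V − Δ·S = -65.5316.
Root portfolio cost Δ·84+B reproduces V0=76.0926.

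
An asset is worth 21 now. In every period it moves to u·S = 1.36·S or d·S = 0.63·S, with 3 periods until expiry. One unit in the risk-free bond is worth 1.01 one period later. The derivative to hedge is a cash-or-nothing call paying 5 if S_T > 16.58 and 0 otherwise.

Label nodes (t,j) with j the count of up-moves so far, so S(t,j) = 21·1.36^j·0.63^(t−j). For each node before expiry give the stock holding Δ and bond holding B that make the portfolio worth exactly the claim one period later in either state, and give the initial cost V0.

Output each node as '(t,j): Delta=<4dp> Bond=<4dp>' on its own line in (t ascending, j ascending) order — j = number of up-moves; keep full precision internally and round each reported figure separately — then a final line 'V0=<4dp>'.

(0,0): Delta=0.1596 Bond=-0.7755
(1,0): Delta=0.2668 Bond=-2.2019
(1,1): Delta=0.1138 Bond=0.5234
(2,0): Delta=0.0000 Bond=0.0000
(2,1): Delta=0.3807 Bond=-4.2723
(2,2): Delta=0.0000 Bond=4.9505
V0=2.5760

Since d<R<u, set p* = (R−d)/(u−d) = 0.5205; price each node as the discounted p*-expectation of its children.
Terminal values V(3,·): V(3,0)=0.0000, V(3,1)=0.0000, V(3,2)=5.0000, V(3,3)=5.0000
  t=2,j=0: stock 8.3349 → up 11.3355 (V=0.0000), down 5.2510 (V=0.0000). Price 0.0000; hedge Δ=0.0000, bond B=0.0000.
  t=2,j=1: stock 17.9928 → up 24.4702 (V=5.0000), down 11.3355 (V=0.0000). Price 2.5770; hedge Δ=0.3807, bond B=-4.2723.
  t=2,j=2: stock 38.8416 → up 52.8246 (V=5.0000), down 24.4702 (V=5.0000). Price 4.9505; hedge Δ=0.0000, bond B=4.9505.
  t=1,j=0: stock 13.2300 → up 17.9928 (V=2.5770), down 8.3349 (V=0.0000). Price 1.3282; hedge Δ=0.2668, bond B=-2.2019.
  t=1,j=1: stock 28.5600 → up 38.8416 (V=4.9505), down 17.9928 (V=2.5770). Price 3.7748; hedge Δ=0.1138, bond B=0.5234.
  t=0,j=0: stock 21.0000 → up 28.5600 (V=3.7748), down 13.2300 (V=1.3282). Price 2.5760; hedge Δ=0.1596, bond B=-0.7755.
Root portfolio cost Δ·21+B reproduces V0=2.5760.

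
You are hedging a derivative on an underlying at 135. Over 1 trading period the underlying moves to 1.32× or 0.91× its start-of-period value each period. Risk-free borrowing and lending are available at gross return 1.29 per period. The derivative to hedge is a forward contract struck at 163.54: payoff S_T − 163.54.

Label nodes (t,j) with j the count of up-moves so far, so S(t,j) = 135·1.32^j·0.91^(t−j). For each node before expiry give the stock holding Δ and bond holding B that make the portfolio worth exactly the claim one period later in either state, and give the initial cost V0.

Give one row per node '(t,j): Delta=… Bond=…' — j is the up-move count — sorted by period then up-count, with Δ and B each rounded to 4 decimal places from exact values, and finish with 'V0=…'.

Under the risk-neutral measure, an up-move has probability p* = (R−d)/(u−d) = 0.9268 and values discount at R = 1.29.
Terminal payoffs: V(1,0)=-40.6900, V(1,1)=14.6600
Node (0,0) S=135.0000: V=(p*·14.6600+(1−p*)·-40.6900)/1.29=8.2248; Δ=(14.6600−-40.6900)/(178.2000−122.8500)=1.0000; B=V−Δ·S=-126.7752
Self-financing check: at every node Δ·S+B equals the discounted successor values.

(0,0): Delta=1.0000 Bond=-126.7752
V0=8.2248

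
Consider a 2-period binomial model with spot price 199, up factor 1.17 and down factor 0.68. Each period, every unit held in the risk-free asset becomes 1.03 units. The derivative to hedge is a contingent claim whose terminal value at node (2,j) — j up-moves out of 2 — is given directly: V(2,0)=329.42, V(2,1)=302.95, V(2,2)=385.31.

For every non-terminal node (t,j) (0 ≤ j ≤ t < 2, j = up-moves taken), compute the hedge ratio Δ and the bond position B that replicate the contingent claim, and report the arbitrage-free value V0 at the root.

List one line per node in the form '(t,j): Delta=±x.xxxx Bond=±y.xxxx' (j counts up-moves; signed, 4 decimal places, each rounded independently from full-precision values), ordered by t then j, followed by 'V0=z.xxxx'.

(0,0): Delta=0.5104 Bond=225.6279
(1,0): Delta=-0.3992 Bond=355.4892
(1,1): Delta=0.7219 Bond=183.1597
V0=327.2045

Under the risk-neutral measure, an up-move has probability p* = (R−d)/(u−d) = 0.7143 and values discount at R = 1.03.
Terminal payoffs: V(2,0)=329.4200, V(2,1)=302.9500, V(2,2)=385.3100
  t=1,j=0: stock 135.3200 → up 158.3244 (V=302.9500), down 92.0176 (V=329.4200). Price 301.4688; hedge Δ=-0.3992, bond B=355.4892.
  t=1,j=1: stock 232.8300 → up 272.4111 (V=385.3100), down 158.3244 (V=302.9500). Price 351.2413; hedge Δ=0.7219, bond B=183.1597.
  t=0,j=0: stock 199.0000 → up 232.8300 (V=351.2413), down 135.3200 (V=301.4688). Price 327.2045; hedge Δ=0.5104, bond B=225.6279.
The time-0 hedge costs 327.2045, which is the no-arbitrage price.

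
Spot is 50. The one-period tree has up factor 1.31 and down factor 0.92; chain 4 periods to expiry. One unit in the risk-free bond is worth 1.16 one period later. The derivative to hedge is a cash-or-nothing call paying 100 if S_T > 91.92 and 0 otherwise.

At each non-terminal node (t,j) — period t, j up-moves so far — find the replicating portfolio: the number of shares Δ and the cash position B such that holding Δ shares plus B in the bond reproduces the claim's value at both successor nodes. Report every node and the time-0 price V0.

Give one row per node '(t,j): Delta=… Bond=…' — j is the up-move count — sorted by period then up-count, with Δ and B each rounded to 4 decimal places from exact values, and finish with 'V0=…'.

(0,0): Delta=1.4356 Bond=-44.0580
(1,0): Delta=1.5688 Bond=-57.2325
(1,1): Delta=1.3772 Bond=-47.2790
(2,0): Delta=0.0000 Bond=0.0000
(2,1): Delta=2.2573 Bond=-107.8832
(2,2): Delta=0.9908 Bond=-21.6939
(3,0): Delta=0.0000 Bond=0.0000
(3,1): Delta=0.0000 Bond=0.0000
(3,2): Delta=3.2481 Bond=-203.3599
(3,3): Delta=0.0000 Bond=86.2069
V0=27.7219

Since d<R<u, set p* = (R−d)/(u−d) = 0.6154; price each node as the discounted p*-expectation of its children.
At expiry t=4: V(4,0)=0.0000, V(4,1)=0.0000, V(4,2)=0.0000, V(4,3)=100.0000, V(4,4)=100.0000
  t=3,j=0: stock 38.9344 → up 51.0041 (V=0.0000), down 35.8196 (V=0.0000). Price 0.0000; hedge Δ=0.0000, bond B=0.0000.
  t=3,j=1: stock 55.4392 → up 72.6254 (V=0.0000), down 51.0041 (V=0.0000). Price 0.0000; hedge Δ=0.0000, bond B=0.0000.
  t=3,j=2: stock 78.9406 → up 103.4122 (V=100.0000), down 72.6254 (V=0.0000). Price 53.0504; hedge Δ=3.2481, bond B=-203.3599.
  t=3,j=3: stock 112.4046 → up 147.2500 (V=100.0000), down 103.4122 (V=100.0000). Price 86.2069; hedge Δ=0.0000, bond B=86.2069.
  t=2,j=0: stock 42.3200 → up 55.4392 (V=0.0000), down 38.9344 (V=0.0000). Price 0.0000; hedge Δ=0.0000, bond B=0.0000.
  t=2,j=1: stock 60.2600 → up 78.9406 (V=53.0504), down 55.4392 (V=0.0000). Price 28.1434; hedge Δ=2.2573, bond B=-107.8832.
  t=2,j=2: stock 85.8050 → up 112.4046 (V=86.2069), down 78.9406 (V=53.0504). Price 63.3228; hedge Δ=0.9908, bond B=-21.6939.
  t=1,j=0: stock 46.0000 → up 60.2600 (V=28.1434), down 42.3200 (V=0.0000). Price 14.9302; hedge Δ=1.5688, bond B=-57.2325.
  t=1,j=1: stock 65.5000 → up 85.8050 (V=63.3228), down 60.2600 (V=28.1434). Price 42.9244; hedge Δ=1.3772, bond B=-47.2790.
  t=0,j=0: stock 50.0000 → up 65.5000 (V=42.9244), down 46.0000 (V=14.9302). Price 27.7219; hedge Δ=1.4356, bond B=-44.0580.
Self-financing check: at every node Δ·S+B equals the discounted successor values.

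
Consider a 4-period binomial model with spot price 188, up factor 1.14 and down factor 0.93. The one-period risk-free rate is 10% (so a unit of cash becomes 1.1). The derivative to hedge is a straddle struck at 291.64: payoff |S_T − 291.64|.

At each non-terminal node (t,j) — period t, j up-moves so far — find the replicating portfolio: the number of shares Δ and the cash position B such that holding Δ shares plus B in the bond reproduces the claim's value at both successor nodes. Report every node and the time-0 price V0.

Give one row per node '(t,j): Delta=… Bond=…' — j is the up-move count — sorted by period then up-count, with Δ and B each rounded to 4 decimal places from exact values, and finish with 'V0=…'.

(0,0): Delta=-0.4774 Bond=116.1226
(1,0): Delta=-1.0000 Bond=219.1134
(1,1): Delta=-0.3770 Bond=106.2340
(2,0): Delta=-1.0000 Bond=241.0248
(2,1): Delta=-1.0000 Bond=241.0248
(2,2): Delta=-0.2575 Bond=87.6416
(3,0): Delta=-1.0000 Bond=265.1273
(3,1): Delta=-1.0000 Bond=265.1273
(3,2): Delta=-1.0000 Bond=265.1273
(3,3): Delta=-0.1149 Bond=56.7065
V0=26.3791

Under the risk-neutral measure, an up-move has probability p* = (R−d)/(u−d) = 0.8095 and values discount at R = 1.1.
Payoff layer (t=4): V(4,0)=151.0062, V(4,1)=119.2502, V(4,2)=80.3235, V(4,3)=32.6068, V(4,4)=25.8845
  t=3,j=0: stock 151.2191 → up 172.3898 (V=119.2502), down 140.6338 (V=151.0062). Price 113.9082; hedge Δ=-1.0000, bond B=265.1273.
  t=3,j=1: stock 185.3654 → up 211.3165 (V=80.3235), down 172.3898 (V=119.2502). Price 79.7619; hedge Δ=-1.0000, bond B=265.1273.
  t=3,j=2: stock 227.2221 → up 259.0332 (V=32.6068), down 211.3165 (V=80.3235). Price 37.9052; hedge Δ=-1.0000, bond B=265.1273.
  t=3,j=3: stock 278.5303 → up 317.5245 (V=25.8845), down 259.0332 (V=32.6068). Price 24.6954; hedge Δ=-0.1149, bond B=56.7065.
  t=2,j=0: stock 162.6012 → up 185.3654 (V=79.7619), down 151.2191 (V=113.9082). Price 78.4236; hedge Δ=-1.0000, bond B=241.0248.
  t=2,j=1: stock 199.3176 → up 227.2221 (V=37.9052), down 185.3654 (V=79.7619). Price 41.7072; hedge Δ=-1.0000, bond B=241.0248.
  t=2,j=2: stock 244.3248 → up 278.5303 (V=24.6954), down 227.2221 (V=37.9052). Price 24.7378; hedge Δ=-0.2575, bond B=87.6416.
  t=1,j=0: stock 174.8400 → up 199.3176 (V=41.7072), down 162.6012 (V=78.4236). Price 44.2734; hedge Δ=-1.0000, bond B=219.1134.
  t=1,j=1: stock 214.3200 → up 244.3248 (V=24.7378), down 199.3176 (V=41.7072). Price 25.4273; hedge Δ=-0.3770, bond B=106.2340.
  t=0,j=0: stock 188.0000 → up 214.3200 (V=25.4273), down 174.8400 (V=44.2734). Price 26.3791; hedge Δ=-0.4774, bond B=116.1226.
Each (Δ,B) replicates both successor values, so the strategy is self-financing and V0 is arbitrage-free.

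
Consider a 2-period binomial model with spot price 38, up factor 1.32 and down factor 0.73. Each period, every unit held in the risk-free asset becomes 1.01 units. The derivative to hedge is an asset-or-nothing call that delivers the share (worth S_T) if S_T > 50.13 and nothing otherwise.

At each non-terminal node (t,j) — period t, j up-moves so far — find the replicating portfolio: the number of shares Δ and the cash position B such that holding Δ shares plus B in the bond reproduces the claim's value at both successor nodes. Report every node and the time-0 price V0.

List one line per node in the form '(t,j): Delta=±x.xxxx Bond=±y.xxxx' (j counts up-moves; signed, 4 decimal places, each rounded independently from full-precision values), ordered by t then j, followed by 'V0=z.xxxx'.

(0,0): Delta=1.3877 Bond=-38.1123
(1,0): Delta=0.0000 Bond=0.0000
(1,1): Delta=2.2373 Bond=-81.1112
V0=14.6184

Since d<R<u, set p* = (R−d)/(u−d) = 0.4746; price each node as the discounted p*-expectation of its children.
Terminal values V(2,·): V(2,0)=0.0000, V(2,1)=0.0000, V(2,2)=66.2112
(1,0): S=27.7400. Δ = (V_up−V_dn)/(S_up−S_dn) = (0.0000−0.0000)/(36.6168−20.2502) = 0.0000. V = [p*·0.0000 + (1−p*)·0.0000]/1.01 = 0.0000. B = V − Δ·S = 0.0000.
(1,1): S=50.1600. Δ = (V_up−V_dn)/(S_up−S_dn) = (66.2112−0.0000)/(66.2112−36.6168) = 2.2373. V = [p*·66.2112 + (1−p*)·0.0000]/1.01 = 31.1112. B = V − Δ·S = -81.1112.
(0,0): S=38.0000. Δ = (V_up−V_dn)/(S_up−S_dn) = (31.1112−0.0000)/(50.1600−27.7400) = 1.3877. V = [p*·31.1112 + (1−p*)·0.0000]/1.01 = 14.6184. B = V − Δ·S = -38.1123.
Root portfolio cost Δ·38+B reproduces V0=14.6184.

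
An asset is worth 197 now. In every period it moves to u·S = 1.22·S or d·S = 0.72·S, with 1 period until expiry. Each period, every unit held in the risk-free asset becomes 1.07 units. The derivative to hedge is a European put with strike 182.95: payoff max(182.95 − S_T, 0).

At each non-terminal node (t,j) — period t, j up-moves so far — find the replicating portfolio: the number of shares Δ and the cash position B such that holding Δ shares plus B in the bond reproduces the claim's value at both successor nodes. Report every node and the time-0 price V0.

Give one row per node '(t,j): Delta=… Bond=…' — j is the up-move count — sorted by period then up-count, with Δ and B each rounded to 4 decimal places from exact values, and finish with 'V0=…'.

No-arbitrage ⇒ martingale measure with p* = (R−d)/(u−d) = 0.7000.
Terminal values V(1,·): V(1,0)=41.1100, V(1,1)=0.0000
Node (0,0) S=197.0000: V=(p*·0.0000+(1−p*)·41.1100)/1.07=11.5262; Δ=(0.0000−41.1100)/(240.3400−141.8400)=-0.4174; B=V−Δ·S=93.7462
Root portfolio cost Δ·197+B reproduces V0=11.5262.

(0,0): Delta=-0.4174 Bond=93.7462
V0=11.5262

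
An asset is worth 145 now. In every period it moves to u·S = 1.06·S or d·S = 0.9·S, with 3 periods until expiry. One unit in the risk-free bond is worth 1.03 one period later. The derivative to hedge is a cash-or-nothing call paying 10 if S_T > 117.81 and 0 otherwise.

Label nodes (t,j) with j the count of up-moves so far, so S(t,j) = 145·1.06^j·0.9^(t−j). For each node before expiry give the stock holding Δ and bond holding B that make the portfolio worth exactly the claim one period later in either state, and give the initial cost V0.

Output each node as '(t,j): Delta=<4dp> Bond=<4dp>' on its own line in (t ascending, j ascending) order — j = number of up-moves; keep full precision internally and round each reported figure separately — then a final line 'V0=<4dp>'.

Risk-neutral probability p* = (R−d)/(u−d) = (1.03−0.9)/(1.06−0.9) = 0.8125.
Payoff layer (t=3): V(3,0)=0.0000, V(3,1)=10.0000, V(3,2)=10.0000, V(3,3)=10.0000
Node (2,0) S=117.4500: V=(p*·10.0000+(1−p*)·0.0000)/1.03=7.8883; Δ=(10.0000−0.0000)/(124.4970−105.7050)=0.5321; B=V−Δ·S=-54.6117
Node (2,1) S=138.3300: V=(p*·10.0000+(1−p*)·10.0000)/1.03=9.7087; Δ=(10.0000−10.0000)/(146.6298−124.4970)=0.0000; B=V−Δ·S=9.7087
Node (2,2) S=162.9220: V=(p*·10.0000+(1−p*)·10.0000)/1.03=9.7087; Δ=(10.0000−10.0000)/(172.6973−146.6298)=0.0000; B=V−Δ·S=9.7087
Node (1,0) S=130.5000: V=(p*·9.7087+(1−p*)·7.8883)/1.03=9.0946; Δ=(9.7087−7.8883)/(138.3300−117.4500)=0.0872; B=V−Δ·S=-2.2828
Node (1,1) S=153.7000: V=(p*·9.7087+(1−p*)·9.7087)/1.03=9.4260; Δ=(9.7087−9.7087)/(162.9220−138.3300)=0.0000; B=V−Δ·S=9.4260
Node (0,0) S=145.0000: V=(p*·9.4260+(1−p*)·9.0946)/1.03=9.0911; Δ=(9.4260−9.0946)/(153.7000−130.5000)=0.0143; B=V−Δ·S=7.0200
The time-0 hedge costs 9.0911, which is the no-arbitrage price.

(0,0): Delta=0.0143 Bond=7.0200
(1,0): Delta=0.0872 Bond=-2.2828
(1,1): Delta=0.0000 Bond=9.4260
(2,0): Delta=0.5321 Bond=-54.6117
(2,1): Delta=0.0000 Bond=9.7087
(2,2): Delta=0.0000 Bond=9.7087
V0=9.0911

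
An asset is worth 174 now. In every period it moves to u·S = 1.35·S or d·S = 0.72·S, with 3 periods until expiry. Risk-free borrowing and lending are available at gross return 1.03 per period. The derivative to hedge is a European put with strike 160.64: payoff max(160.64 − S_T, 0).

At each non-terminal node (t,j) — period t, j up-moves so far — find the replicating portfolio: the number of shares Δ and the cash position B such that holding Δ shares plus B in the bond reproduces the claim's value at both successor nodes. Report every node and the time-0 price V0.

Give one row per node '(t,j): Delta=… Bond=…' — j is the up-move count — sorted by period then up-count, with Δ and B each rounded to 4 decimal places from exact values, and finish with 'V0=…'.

Under the risk-neutral measure, an up-move has probability p* = (R−d)/(u−d) = 0.4921 and values discount at R = 1.03.
Terminal payoffs: V(3,0)=95.6948, V(3,1)=38.8678, V(3,2)=0.0000, V(3,3)=0.0000
(2,0): S=90.2016. Δ = (V_up−V_dn)/(S_up−S_dn) = (38.8678−95.6948)/(121.7722−64.9452) = -1.0000. V = [p*·38.8678 + (1−p*)·95.6948]/1.03 = 65.7596. B = V − Δ·S = 155.9612.
(2,1): S=169.1280. Δ = (V_up−V_dn)/(S_up−S_dn) = (0.0000−38.8678)/(228.3228−121.7722) = -0.3648. V = [p*·0.0000 + (1−p*)·38.8678]/1.03 = 19.1674. B = V − Δ·S = 80.8624.
(2,2): S=317.1150. Δ = (V_up−V_dn)/(S_up−S_dn) = (0.0000−0.0000)/(428.1053−228.3228) = 0.0000. V = [p*·0.0000 + (1−p*)·0.0000]/1.03 = 0.0000. B = V − Δ·S = 0.0000.
(1,0): S=125.2800. Δ = (V_up−V_dn)/(S_up−S_dn) = (19.1674−65.7596)/(169.1280−90.2016) = -0.5903. V = [p*·19.1674 + (1−p*)·65.7596]/1.03 = 41.5857. B = V − Δ·S = 115.5415.
(1,1): S=234.9000. Δ = (V_up−V_dn)/(S_up−S_dn) = (0.0000−19.1674)/(317.1150−169.1280) = -0.1295. V = [p*·0.0000 + (1−p*)·19.1674]/1.03 = 9.4522. B = V − Δ·S = 39.8766.
(0,0): S=174.0000. Δ = (V_up−V_dn)/(S_up−S_dn) = (9.4522−41.5857)/(234.9000−125.2800) = -0.2931. V = [p*·9.4522 + (1−p*)·41.5857]/1.03 = 25.0233. B = V − Δ·S = 76.0287.
Self-financing check: at every node Δ·S+B equals the discounted successor values.

(0,0): Delta=-0.2931 Bond=76.0287
(1,0): Delta=-0.5903 Bond=115.5415
(1,1): Delta=-0.1295 Bond=39.8766
(2,0): Delta=-1.0000 Bond=155.9612
(2,1): Delta=-0.3648 Bond=80.8624
(2,2): Delta=0.0000 Bond=0.0000
V0=25.0233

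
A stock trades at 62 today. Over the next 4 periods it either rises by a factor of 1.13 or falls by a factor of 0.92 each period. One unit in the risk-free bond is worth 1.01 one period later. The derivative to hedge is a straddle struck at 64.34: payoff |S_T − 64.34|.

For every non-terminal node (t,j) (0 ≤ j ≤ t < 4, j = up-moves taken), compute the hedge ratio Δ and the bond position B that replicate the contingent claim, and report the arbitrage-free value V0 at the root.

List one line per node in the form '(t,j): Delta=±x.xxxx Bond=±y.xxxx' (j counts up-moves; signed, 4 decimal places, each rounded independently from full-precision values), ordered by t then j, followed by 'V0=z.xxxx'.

(0,0): Delta=0.1055 Bond=3.7292
(1,0): Delta=-0.3263 Bond=28.3962
(1,1): Delta=0.5742 Bond=-29.0733
(2,0): Delta=-0.7946 Bond=53.2524
(2,1): Delta=0.1820 Bond=-4.0828
(2,2): Delta=1.0000 Bond=-63.0722
(3,0): Delta=-1.0000 Bond=63.7030
(3,1): Delta=-0.5716 Bond=40.5609
(3,2): Delta=1.0000 Bond=-63.7030
(3,3): Delta=1.0000 Bond=-63.7030
V0=10.2690

Risk-neutral probability p* = (R−d)/(u−d) = (1.01−0.92)/(1.13−0.92) = 0.4286.
Terminal payoffs: V(4,0)=19.9236, V(4,1)=9.7851, V(4,2)=2.6676, V(4,3)=17.9628, V(4,4)=36.7494
(3,0): S=48.2787. Δ = (V_up−V_dn)/(S_up−S_dn) = (9.7851−19.9236)/(54.5549−44.4164) = -1.0000. V = [p*·9.7851 + (1−p*)·19.9236]/1.01 = 15.4243. B = V − Δ·S = 63.7030.
(3,1): S=59.2988. Δ = (V_up−V_dn)/(S_up−S_dn) = (2.6676−9.7851)/(67.0076−54.5549) = -0.5716. V = [p*·2.6676 + (1−p*)·9.7851]/1.01 = 6.6681. B = V − Δ·S = 40.5609.
(3,2): S=72.8344. Δ = (V_up−V_dn)/(S_up−S_dn) = (17.9628−2.6676)/(82.3028−67.0076) = 1.0000. V = [p*·17.9628 + (1−p*)·2.6676]/1.01 = 9.1314. B = V − Δ·S = -63.7030.
(3,3): S=89.4596. Δ = (V_up−V_dn)/(S_up−S_dn) = (36.7494−17.9628)/(101.0894−82.3028) = 1.0000. V = [p*·36.7494 + (1−p*)·17.9628]/1.01 = 25.7566. B = V − Δ·S = -63.7030.
(2,0): S=52.4768. Δ = (V_up−V_dn)/(S_up−S_dn) = (6.6681−15.4243)/(59.2988−48.2787) = -0.7946. V = [p*·6.6681 + (1−p*)·15.4243]/1.01 = 11.5561. B = V − Δ·S = 53.2524.
(2,1): S=64.4552. Δ = (V_up−V_dn)/(S_up−S_dn) = (9.1314−6.6681)/(72.8344−59.2988) = 0.1820. V = [p*·9.1314 + (1−p*)·6.6681]/1.01 = 7.6473. B = V − Δ·S = -4.0828.
(2,2): S=79.1678. Δ = (V_up−V_dn)/(S_up−S_dn) = (25.7566−9.1314)/(89.4596−72.8344) = 1.0000. V = [p*·25.7566 + (1−p*)·9.1314]/1.01 = 16.0956. B = V − Δ·S = -63.0722.
(1,0): S=57.0400. Δ = (V_up−V_dn)/(S_up−S_dn) = (7.6473−11.5561)/(64.4552−52.4768) = -0.3263. V = [p*·7.6473 + (1−p*)·11.5561]/1.01 = 9.7831. B = V − Δ·S = 28.3962.
(1,1): S=70.0600. Δ = (V_up−V_dn)/(S_up−S_dn) = (16.0956−7.6473)/(79.1678−64.4552) = 0.5742. V = [p*·16.0956 + (1−p*)·7.6473]/1.01 = 11.1564. B = V − Δ·S = -29.0733.
(0,0): S=62.0000. Δ = (V_up−V_dn)/(S_up−S_dn) = (11.1564−9.7831)/(70.0600−57.0400) = 0.1055. V = [p*·11.1564 + (1−p*)·9.7831]/1.01 = 10.2690. B = V − Δ·S = 3.7292.
Check: Δ(0,0)·S0 + B(0,0) = 10.2690 = V0.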